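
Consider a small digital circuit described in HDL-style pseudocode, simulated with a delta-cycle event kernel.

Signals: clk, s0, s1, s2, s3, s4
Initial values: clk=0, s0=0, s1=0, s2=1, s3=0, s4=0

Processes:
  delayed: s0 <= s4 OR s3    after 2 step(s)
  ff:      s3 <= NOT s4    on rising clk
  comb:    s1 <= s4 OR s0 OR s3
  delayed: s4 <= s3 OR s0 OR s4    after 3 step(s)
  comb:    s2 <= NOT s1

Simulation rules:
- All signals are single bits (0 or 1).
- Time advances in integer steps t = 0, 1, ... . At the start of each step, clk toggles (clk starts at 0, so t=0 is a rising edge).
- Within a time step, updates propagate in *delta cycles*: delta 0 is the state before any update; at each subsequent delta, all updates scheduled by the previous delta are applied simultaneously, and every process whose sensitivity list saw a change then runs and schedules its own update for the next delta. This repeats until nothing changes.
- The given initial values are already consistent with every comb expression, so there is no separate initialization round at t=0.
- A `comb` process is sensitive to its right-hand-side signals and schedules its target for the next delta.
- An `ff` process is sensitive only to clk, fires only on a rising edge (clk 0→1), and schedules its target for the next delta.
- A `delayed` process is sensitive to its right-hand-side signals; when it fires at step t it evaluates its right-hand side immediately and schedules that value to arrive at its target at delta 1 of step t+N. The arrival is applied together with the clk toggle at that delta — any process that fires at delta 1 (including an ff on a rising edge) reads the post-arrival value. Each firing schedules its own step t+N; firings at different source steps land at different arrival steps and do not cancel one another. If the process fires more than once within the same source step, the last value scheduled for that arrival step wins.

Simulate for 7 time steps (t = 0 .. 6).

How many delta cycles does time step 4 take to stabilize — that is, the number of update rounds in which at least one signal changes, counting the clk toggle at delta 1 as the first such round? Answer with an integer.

2

t0.Δ0 s2=1 s1=0 clk=0 s3=0 s4=0 s0=0
t0.Δ1 s2=1 s1=0 clk=1 s3=0 s4=0 s0=0
t0.Δ2 s2=1 s1=0 clk=1 s3=1 s4=0 s0=0
t0.Δ3 s2=1 s1=1 clk=1 s3=1 s4=0 s0=0
t0.Δ4 s2=0 s1=1 clk=1 s3=1 s4=0 s0=0
t1.Δ0 s2=0 s1=1 clk=1 s3=1 s4=0 s0=0
t1.Δ1 s2=0 s1=1 clk=0 s3=1 s4=0 s0=0
t2.Δ0 s2=0 s1=1 clk=0 s3=1 s4=0 s0=0
t2.Δ1 s2=0 s1=1 clk=1 s3=1 s4=0 s0=1
t3.Δ0 s2=0 s1=1 clk=1 s3=1 s4=0 s0=1
t3.Δ1 s2=0 s1=1 clk=0 s3=1 s4=1 s0=1
t4.Δ0 s2=0 s1=1 clk=0 s3=1 s4=1 s0=1
t4.Δ1 s2=0 s1=1 clk=1 s3=1 s4=1 s0=1
t4.Δ2 s2=0 s1=1 clk=1 s3=0 s4=1 s0=1
t5.Δ0 s2=0 s1=1 clk=1 s3=0 s4=1 s0=1
t5.Δ1 s2=0 s1=1 clk=0 s3=0 s4=1 s0=1
t6.Δ0 s2=0 s1=1 clk=0 s3=0 s4=1 s0=1
t6.Δ1 s2=0 s1=1 clk=1 s3=0 s4=1 s0=1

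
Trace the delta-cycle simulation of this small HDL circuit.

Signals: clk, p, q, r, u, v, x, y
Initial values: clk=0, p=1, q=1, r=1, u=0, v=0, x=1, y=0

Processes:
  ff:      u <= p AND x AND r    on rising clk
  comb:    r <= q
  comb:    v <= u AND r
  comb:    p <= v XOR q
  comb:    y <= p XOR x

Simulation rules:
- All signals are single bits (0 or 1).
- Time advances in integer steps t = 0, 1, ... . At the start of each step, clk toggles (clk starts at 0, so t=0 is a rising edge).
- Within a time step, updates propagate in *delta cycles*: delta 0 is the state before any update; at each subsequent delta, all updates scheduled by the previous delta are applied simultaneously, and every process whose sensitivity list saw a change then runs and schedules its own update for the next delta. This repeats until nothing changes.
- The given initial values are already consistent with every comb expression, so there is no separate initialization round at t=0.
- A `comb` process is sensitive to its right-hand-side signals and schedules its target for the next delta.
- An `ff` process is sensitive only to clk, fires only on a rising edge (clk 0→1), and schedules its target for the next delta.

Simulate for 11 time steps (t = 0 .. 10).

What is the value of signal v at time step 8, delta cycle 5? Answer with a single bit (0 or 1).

t0.Δ0 v=0 x=1 clk=0 r=1 p=1 u=0 y=0 q=1
t0.Δ1 v=0 x=1 clk=1 r=1 p=1 u=0 y=0 q=1
t0.Δ2 v=0 x=1 clk=1 r=1 p=1 u=1 y=0 q=1
t0.Δ3 v=1 x=1 clk=1 r=1 p=1 u=1 y=0 q=1
t0.Δ4 v=1 x=1 clk=1 r=1 p=0 u=1 y=0 q=1
t0.Δ5 v=1 x=1 clk=1 r=1 p=0 u=1 y=1 q=1
t1.Δ0 v=1 x=1 clk=1 r=1 p=0 u=1 y=1 q=1
t1.Δ1 v=1 x=1 clk=0 r=1 p=0 u=1 y=1 q=1
t2.Δ0 v=1 x=1 clk=0 r=1 p=0 u=1 y=1 q=1
t2.Δ1 v=1 x=1 clk=1 r=1 p=0 u=1 y=1 q=1
t2.Δ2 v=1 x=1 clk=1 r=1 p=0 u=0 y=1 q=1
t2.Δ3 v=0 x=1 clk=1 r=1 p=0 u=0 y=1 q=1
t2.Δ4 v=0 x=1 clk=1 r=1 p=1 u=0 y=1 q=1
t2.Δ5 v=0 x=1 clk=1 r=1 p=1 u=0 y=0 q=1
t3.Δ0 v=0 x=1 clk=1 r=1 p=1 u=0 y=0 q=1
t3.Δ1 v=0 x=1 clk=0 r=1 p=1 u=0 y=0 q=1
t4.Δ0 v=0 x=1 clk=0 r=1 p=1 u=0 y=0 q=1
t4.Δ1 v=0 x=1 clk=1 r=1 p=1 u=0 y=0 q=1
t4.Δ2 v=0 x=1 clk=1 r=1 p=1 u=1 y=0 q=1
t4.Δ3 v=1 x=1 clk=1 r=1 p=1 u=1 y=0 q=1
t4.Δ4 v=1 x=1 clk=1 r=1 p=0 u=1 y=0 q=1
t4.Δ5 v=1 x=1 clk=1 r=1 p=0 u=1 y=1 q=1
t5.Δ0 v=1 x=1 clk=1 r=1 p=0 u=1 y=1 q=1
t5.Δ1 v=1 x=1 clk=0 r=1 p=0 u=1 y=1 q=1
t6.Δ0 v=1 x=1 clk=0 r=1 p=0 u=1 y=1 q=1
t6.Δ1 v=1 x=1 clk=1 r=1 p=0 u=1 y=1 q=1
t6.Δ2 v=1 x=1 clk=1 r=1 p=0 u=0 y=1 q=1
t6.Δ3 v=0 x=1 clk=1 r=1 p=0 u=0 y=1 q=1
t6.Δ4 v=0 x=1 clk=1 r=1 p=1 u=0 y=1 q=1
t6.Δ5 v=0 x=1 clk=1 r=1 p=1 u=0 y=0 q=1
t7.Δ0 v=0 x=1 clk=1 r=1 p=1 u=0 y=0 q=1
t7.Δ1 v=0 x=1 clk=0 r=1 p=1 u=0 y=0 q=1
t8.Δ0 v=0 x=1 clk=0 r=1 p=1 u=0 y=0 q=1
t8.Δ1 v=0 x=1 clk=1 r=1 p=1 u=0 y=0 q=1
t8.Δ2 v=0 x=1 clk=1 r=1 p=1 u=1 y=0 q=1
t8.Δ3 v=1 x=1 clk=1 r=1 p=1 u=1 y=0 q=1
t8.Δ4 v=1 x=1 clk=1 r=1 p=0 u=1 y=0 q=1
t8.Δ5 v=1 x=1 clk=1 r=1 p=0 u=1 y=1 q=1
t9.Δ0 v=1 x=1 clk=1 r=1 p=0 u=1 y=1 q=1
t9.Δ1 v=1 x=1 clk=0 r=1 p=0 u=1 y=1 q=1
t10.Δ0 v=1 x=1 clk=0 r=1 p=0 u=1 y=1 q=1
t10.Δ1 v=1 x=1 clk=1 r=1 p=0 u=1 y=1 q=1
t10.Δ2 v=1 x=1 clk=1 r=1 p=0 u=0 y=1 q=1
t10.Δ3 v=0 x=1 clk=1 r=1 p=0 u=0 y=1 q=1
t10.Δ4 v=0 x=1 clk=1 r=1 p=1 u=0 y=1 q=1
t10.Δ5 v=0 x=1 clk=1 r=1 p=1 u=0 y=0 q=1

1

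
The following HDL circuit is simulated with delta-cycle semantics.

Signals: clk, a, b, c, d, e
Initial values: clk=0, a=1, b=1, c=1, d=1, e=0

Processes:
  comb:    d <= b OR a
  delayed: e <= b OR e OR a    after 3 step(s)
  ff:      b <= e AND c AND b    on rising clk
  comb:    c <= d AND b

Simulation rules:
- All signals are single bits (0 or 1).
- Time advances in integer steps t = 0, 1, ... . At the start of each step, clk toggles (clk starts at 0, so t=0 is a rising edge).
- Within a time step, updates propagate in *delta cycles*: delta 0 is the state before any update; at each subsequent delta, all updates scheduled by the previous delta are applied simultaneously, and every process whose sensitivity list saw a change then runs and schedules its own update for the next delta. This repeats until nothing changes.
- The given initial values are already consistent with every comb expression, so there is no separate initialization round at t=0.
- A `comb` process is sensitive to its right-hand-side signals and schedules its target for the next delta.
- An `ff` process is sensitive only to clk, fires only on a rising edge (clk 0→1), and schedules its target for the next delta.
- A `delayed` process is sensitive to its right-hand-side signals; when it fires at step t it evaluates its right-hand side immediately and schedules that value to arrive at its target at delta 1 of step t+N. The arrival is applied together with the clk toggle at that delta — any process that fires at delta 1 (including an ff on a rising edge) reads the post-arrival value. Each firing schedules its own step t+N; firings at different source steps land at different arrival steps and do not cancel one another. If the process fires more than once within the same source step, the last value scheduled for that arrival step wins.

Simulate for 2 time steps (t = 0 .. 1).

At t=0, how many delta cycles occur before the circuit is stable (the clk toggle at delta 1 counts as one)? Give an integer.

3

[bits: d,e,a,clk,c,b]
t=0: Δ0=101011 Δ1=101111 Δ2=101110 Δ3=101100 | 3Δ
t=1: Δ0=101100 Δ1=101000 | 1Δ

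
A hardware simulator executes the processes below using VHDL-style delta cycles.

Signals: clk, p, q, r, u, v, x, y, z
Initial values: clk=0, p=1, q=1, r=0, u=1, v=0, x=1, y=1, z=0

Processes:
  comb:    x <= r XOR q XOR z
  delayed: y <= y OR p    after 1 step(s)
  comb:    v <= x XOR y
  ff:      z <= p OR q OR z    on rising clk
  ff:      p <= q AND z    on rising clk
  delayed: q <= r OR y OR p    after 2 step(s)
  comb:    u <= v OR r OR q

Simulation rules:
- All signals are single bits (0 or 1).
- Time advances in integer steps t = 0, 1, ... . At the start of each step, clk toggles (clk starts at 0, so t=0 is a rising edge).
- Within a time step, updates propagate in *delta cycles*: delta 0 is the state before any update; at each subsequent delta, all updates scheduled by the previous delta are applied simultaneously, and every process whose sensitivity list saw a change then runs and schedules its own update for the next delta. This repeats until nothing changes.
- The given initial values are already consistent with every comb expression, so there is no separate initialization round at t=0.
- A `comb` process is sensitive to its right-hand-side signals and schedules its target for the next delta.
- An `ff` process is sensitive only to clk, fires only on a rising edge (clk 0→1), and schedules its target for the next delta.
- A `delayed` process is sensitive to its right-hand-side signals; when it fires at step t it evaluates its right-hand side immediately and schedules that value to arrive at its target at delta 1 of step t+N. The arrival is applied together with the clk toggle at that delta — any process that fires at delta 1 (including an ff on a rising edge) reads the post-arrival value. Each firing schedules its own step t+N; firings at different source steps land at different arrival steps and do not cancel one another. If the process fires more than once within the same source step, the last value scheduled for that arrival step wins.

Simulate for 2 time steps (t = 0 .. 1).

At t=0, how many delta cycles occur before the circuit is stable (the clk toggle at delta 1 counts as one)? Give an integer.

4

t0.Δ0 y=1 v=0 x=1 u=1 p=1 clk=0 q=1 z=0 r=0
t0.Δ1 y=1 v=0 x=1 u=1 p=1 clk=1 q=1 z=0 r=0
t0.Δ2 y=1 v=0 x=1 u=1 p=0 clk=1 q=1 z=1 r=0
t0.Δ3 y=1 v=0 x=0 u=1 p=0 clk=1 q=1 z=1 r=0
t0.Δ4 y=1 v=1 x=0 u=1 p=0 clk=1 q=1 z=1 r=0
t1.Δ0 y=1 v=1 x=0 u=1 p=0 clk=1 q=1 z=1 r=0
t1.Δ1 y=1 v=1 x=0 u=1 p=0 clk=0 q=1 z=1 r=0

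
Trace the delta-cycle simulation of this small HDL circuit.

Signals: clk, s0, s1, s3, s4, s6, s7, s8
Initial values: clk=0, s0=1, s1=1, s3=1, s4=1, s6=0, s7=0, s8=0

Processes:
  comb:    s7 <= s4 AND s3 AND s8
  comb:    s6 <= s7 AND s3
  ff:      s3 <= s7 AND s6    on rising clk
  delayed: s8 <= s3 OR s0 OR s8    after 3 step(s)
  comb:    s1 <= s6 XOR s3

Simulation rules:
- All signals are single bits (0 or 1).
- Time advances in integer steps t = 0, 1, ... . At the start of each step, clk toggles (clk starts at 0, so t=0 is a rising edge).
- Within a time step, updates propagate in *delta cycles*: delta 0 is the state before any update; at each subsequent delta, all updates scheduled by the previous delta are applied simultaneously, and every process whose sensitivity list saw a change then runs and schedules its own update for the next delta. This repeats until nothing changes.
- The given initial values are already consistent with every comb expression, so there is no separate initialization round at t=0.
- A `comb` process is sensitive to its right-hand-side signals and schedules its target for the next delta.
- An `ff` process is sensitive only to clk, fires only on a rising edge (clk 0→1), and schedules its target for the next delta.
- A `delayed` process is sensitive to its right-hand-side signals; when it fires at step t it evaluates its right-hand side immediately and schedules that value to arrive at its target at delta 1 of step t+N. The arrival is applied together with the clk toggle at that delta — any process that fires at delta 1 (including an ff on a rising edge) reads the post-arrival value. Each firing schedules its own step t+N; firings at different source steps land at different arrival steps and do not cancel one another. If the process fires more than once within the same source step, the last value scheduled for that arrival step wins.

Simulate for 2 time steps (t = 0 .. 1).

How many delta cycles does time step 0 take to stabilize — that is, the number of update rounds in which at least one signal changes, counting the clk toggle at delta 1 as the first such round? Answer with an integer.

[bits: s8,s1,s4,s7,s6,s3,clk,s0]
t=0: Δ0=01100101 Δ1=01100111 Δ2=01100011 Δ3=00100011 | 3Δ
t=1: Δ0=00100011 Δ1=00100001 | 1Δ

3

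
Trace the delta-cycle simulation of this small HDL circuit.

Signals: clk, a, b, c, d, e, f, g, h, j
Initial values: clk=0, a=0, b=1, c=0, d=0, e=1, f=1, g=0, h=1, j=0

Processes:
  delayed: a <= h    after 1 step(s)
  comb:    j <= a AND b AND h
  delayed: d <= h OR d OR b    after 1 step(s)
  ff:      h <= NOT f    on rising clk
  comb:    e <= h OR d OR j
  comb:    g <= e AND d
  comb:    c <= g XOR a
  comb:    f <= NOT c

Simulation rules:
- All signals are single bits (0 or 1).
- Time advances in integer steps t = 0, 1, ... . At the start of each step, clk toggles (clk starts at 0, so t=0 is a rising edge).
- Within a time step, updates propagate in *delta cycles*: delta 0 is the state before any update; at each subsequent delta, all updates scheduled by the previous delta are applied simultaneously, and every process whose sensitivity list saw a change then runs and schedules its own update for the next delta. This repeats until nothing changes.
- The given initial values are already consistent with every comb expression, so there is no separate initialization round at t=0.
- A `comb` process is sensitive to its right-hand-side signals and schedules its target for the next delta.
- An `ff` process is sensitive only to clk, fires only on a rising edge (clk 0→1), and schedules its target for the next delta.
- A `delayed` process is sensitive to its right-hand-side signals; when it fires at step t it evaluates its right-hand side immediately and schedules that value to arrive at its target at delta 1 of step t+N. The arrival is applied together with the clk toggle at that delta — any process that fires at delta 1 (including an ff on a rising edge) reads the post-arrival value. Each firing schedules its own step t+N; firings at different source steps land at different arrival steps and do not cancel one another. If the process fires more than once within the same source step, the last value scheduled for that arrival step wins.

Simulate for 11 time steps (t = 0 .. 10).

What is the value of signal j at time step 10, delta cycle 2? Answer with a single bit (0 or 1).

0

t=0 Δ0: g=0 d=0 clk=0 j=0 h=1 b=1 f=1 c=0 e=1 a=0
  Δ1: clk:0→1
  Δ2: h:1→0
  Δ3: e:1→0
  (3Δ to stable)
t=1 Δ0: g=0 d=0 clk=1 j=0 h=0 b=1 f=1 c=0 e=0 a=0
  Δ1: d:0→1, clk:1→0
  Δ2: e:0→1
  Δ3: g:0→1
  Δ4: c:0→1
  Δ5: f:1→0
  (5Δ to stable)
t=2 Δ0: g=1 d=1 clk=0 j=0 h=0 b=1 f=0 c=1 e=1 a=0
  Δ1: clk:0→1
  Δ2: h:0→1
  (2Δ to stable)
t=3 Δ0: g=1 d=1 clk=1 j=0 h=1 b=1 f=0 c=1 e=1 a=0
  Δ1: clk:1→0, a:0→1
  Δ2: j:0→1, c:1→0
  Δ3: f:0→1
  (3Δ to stable)
t=4 Δ0: g=1 d=1 clk=0 j=1 h=1 b=1 f=1 c=0 e=1 a=1
  Δ1: clk:0→1
  Δ2: h:1→0
  Δ3: j:1→0
  (3Δ to stable)
t=5 Δ0: g=1 d=1 clk=1 j=0 h=0 b=1 f=1 c=0 e=1 a=1
  Δ1: clk:1→0, a:1→0
  Δ2: c:0→1
  Δ3: f:1→0
  (3Δ to stable)
t=6 Δ0: g=1 d=1 clk=0 j=0 h=0 b=1 f=0 c=1 e=1 a=0
  Δ1: clk:0→1
  Δ2: h:0→1
  (2Δ to stable)
t=7 Δ0: g=1 d=1 clk=1 j=0 h=1 b=1 f=0 c=1 e=1 a=0
  Δ1: clk:1→0, a:0→1
  Δ2: j:0→1, c:1→0
  Δ3: f:0→1
  (3Δ to stable)
t=8 Δ0: g=1 d=1 clk=0 j=1 h=1 b=1 f=1 c=0 e=1 a=1
  Δ1: clk:0→1
  Δ2: h:1→0
  Δ3: j:1→0
  (3Δ to stable)
t=9 Δ0: g=1 d=1 clk=1 j=0 h=0 b=1 f=1 c=0 e=1 a=1
  Δ1: clk:1→0, a:1→0
  Δ2: c:0→1
  Δ3: f:1→0
  (3Δ to stable)
t=10 Δ0: g=1 d=1 clk=0 j=0 h=0 b=1 f=0 c=1 e=1 a=0
  Δ1: clk:0→1
  Δ2: h:0→1
  (2Δ to stable)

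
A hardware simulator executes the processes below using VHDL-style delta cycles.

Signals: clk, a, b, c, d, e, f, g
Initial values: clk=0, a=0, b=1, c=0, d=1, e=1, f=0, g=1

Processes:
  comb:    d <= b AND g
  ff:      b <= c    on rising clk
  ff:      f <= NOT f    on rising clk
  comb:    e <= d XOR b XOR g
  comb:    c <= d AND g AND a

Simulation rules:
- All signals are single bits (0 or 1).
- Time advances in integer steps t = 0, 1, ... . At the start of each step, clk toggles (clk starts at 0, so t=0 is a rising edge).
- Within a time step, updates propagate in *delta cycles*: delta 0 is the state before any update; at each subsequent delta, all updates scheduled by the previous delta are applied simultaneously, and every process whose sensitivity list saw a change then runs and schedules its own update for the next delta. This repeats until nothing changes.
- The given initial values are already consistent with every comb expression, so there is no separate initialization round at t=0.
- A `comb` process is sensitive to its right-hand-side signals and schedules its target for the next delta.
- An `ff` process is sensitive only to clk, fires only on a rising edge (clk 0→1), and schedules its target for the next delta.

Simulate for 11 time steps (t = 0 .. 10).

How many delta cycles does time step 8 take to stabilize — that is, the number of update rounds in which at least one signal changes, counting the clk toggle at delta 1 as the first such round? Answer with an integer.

2

t=0 Δ0: a=0 f=0 e=1 clk=0 b=1 c=0 d=1 g=1
  Δ1: clk:0→1
  Δ2: f:0→1, b:1→0
  Δ3: e:1→0, d:1→0
  Δ4: e:0→1
  (4Δ to stable)
t=1 Δ0: a=0 f=1 e=1 clk=1 b=0 c=0 d=0 g=1
  Δ1: clk:1→0
  (1Δ to stable)
t=2 Δ0: a=0 f=1 e=1 clk=0 b=0 c=0 d=0 g=1
  Δ1: clk:0→1
  Δ2: f:1→0
  (2Δ to stable)
t=3 Δ0: a=0 f=0 e=1 clk=1 b=0 c=0 d=0 g=1
  Δ1: clk:1→0
  (1Δ to stable)
t=4 Δ0: a=0 f=0 e=1 clk=0 b=0 c=0 d=0 g=1
  Δ1: clk:0→1
  Δ2: f:0→1
  (2Δ to stable)
t=5 Δ0: a=0 f=1 e=1 clk=1 b=0 c=0 d=0 g=1
  Δ1: clk:1→0
  (1Δ to stable)
t=6 Δ0: a=0 f=1 e=1 clk=0 b=0 c=0 d=0 g=1
  Δ1: clk:0→1
  Δ2: f:1→0
  (2Δ to stable)
t=7 Δ0: a=0 f=0 e=1 clk=1 b=0 c=0 d=0 g=1
  Δ1: clk:1→0
  (1Δ to stable)
t=8 Δ0: a=0 f=0 e=1 clk=0 b=0 c=0 d=0 g=1
  Δ1: clk:0→1
  Δ2: f:0→1
  (2Δ to stable)
t=9 Δ0: a=0 f=1 e=1 clk=1 b=0 c=0 d=0 g=1
  Δ1: clk:1→0
  (1Δ to stable)
t=10 Δ0: a=0 f=1 e=1 clk=0 b=0 c=0 d=0 g=1
  Δ1: clk:0→1
  Δ2: f:1→0
  (2Δ to stable)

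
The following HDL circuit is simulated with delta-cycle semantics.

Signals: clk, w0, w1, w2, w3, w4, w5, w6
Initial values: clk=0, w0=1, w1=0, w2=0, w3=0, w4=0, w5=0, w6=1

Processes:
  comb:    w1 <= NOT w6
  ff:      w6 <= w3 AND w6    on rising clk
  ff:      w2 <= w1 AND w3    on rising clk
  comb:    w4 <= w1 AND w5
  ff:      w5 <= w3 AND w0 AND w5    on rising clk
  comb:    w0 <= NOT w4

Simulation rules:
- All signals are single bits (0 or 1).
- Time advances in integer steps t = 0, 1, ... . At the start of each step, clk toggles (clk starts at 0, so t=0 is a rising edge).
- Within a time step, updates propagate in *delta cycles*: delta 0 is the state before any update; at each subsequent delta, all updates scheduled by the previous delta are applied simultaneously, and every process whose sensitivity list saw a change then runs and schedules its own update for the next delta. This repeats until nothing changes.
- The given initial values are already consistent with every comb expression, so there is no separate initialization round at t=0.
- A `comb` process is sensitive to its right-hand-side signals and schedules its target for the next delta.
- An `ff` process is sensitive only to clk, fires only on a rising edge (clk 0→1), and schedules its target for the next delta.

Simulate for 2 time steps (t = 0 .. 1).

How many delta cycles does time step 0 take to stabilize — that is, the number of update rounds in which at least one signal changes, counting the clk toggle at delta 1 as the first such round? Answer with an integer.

t0.Δ0 w6=1 w1=0 w0=1 clk=0 w5=0 w2=0 w4=0 w3=0
t0.Δ1 w6=1 w1=0 w0=1 clk=1 w5=0 w2=0 w4=0 w3=0
t0.Δ2 w6=0 w1=0 w0=1 clk=1 w5=0 w2=0 w4=0 w3=0
t0.Δ3 w6=0 w1=1 w0=1 clk=1 w5=0 w2=0 w4=0 w3=0
t1.Δ0 w6=0 w1=1 w0=1 clk=1 w5=0 w2=0 w4=0 w3=0
t1.Δ1 w6=0 w1=1 w0=1 clk=0 w5=0 w2=0 w4=0 w3=0

3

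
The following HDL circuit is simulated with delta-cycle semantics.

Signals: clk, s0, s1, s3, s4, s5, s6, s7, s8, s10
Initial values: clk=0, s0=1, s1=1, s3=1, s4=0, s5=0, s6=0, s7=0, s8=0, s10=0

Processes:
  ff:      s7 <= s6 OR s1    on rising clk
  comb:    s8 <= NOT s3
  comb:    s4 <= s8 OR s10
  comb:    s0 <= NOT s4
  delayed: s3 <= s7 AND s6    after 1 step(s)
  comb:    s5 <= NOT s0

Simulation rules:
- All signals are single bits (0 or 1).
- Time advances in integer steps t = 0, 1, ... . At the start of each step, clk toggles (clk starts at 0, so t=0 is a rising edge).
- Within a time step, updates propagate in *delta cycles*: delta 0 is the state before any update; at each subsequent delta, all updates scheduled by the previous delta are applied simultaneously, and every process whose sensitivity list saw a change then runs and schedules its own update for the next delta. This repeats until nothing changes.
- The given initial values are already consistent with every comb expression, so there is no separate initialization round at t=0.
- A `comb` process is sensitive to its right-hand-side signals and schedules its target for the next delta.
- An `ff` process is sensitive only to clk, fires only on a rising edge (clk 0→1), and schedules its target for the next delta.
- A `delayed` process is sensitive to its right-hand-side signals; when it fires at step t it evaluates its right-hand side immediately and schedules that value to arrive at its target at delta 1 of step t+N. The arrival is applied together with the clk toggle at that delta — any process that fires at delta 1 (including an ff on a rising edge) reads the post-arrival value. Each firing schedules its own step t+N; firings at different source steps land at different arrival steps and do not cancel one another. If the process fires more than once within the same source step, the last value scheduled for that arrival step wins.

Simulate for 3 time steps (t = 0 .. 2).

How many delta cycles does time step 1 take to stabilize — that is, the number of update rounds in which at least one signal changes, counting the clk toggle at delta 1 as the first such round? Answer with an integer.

t=0 Δ0: s3=1 s0=1 s7=0 s8=0 clk=0 s5=0 s4=0 s10=0 s1=1 s6=0
  Δ1: clk:0→1
  Δ2: s7:0→1
  (2Δ to stable)
t=1 Δ0: s3=1 s0=1 s7=1 s8=0 clk=1 s5=0 s4=0 s10=0 s1=1 s6=0
  Δ1: s3:1→0, clk:1→0
  Δ2: s8:0→1
  Δ3: s4:0→1
  Δ4: s0:1→0
  Δ5: s5:0→1
  (5Δ to stable)
t=2 Δ0: s3=0 s0=0 s7=1 s8=1 clk=0 s5=1 s4=1 s10=0 s1=1 s6=0
  Δ1: clk:0→1
  (1Δ to stable)

5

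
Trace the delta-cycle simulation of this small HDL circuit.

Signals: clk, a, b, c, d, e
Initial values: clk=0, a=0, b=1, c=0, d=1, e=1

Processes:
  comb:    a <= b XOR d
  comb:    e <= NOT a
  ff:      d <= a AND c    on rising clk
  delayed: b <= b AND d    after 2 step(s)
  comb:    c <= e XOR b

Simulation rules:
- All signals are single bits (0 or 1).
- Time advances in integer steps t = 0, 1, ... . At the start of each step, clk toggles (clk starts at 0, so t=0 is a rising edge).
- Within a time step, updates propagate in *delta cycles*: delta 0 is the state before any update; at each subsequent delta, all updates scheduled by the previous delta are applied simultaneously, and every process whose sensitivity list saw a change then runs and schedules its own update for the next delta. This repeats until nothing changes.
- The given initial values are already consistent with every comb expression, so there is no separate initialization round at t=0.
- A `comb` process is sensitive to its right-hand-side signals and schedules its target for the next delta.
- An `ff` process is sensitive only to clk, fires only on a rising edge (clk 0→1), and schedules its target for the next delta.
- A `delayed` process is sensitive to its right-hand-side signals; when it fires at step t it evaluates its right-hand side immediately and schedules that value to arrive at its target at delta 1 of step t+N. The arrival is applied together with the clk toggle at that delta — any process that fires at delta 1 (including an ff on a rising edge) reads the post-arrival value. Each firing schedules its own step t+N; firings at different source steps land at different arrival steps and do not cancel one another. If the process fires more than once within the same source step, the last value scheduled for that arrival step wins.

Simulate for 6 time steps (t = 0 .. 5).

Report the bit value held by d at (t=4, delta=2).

0

t0.Δ0 a=0 e=1 d=1 b=1 clk=0 c=0
t0.Δ1 a=0 e=1 d=1 b=1 clk=1 c=0
t0.Δ2 a=0 e=1 d=0 b=1 clk=1 c=0
t0.Δ3 a=1 e=1 d=0 b=1 clk=1 c=0
t0.Δ4 a=1 e=0 d=0 b=1 clk=1 c=0
t0.Δ5 a=1 e=0 d=0 b=1 clk=1 c=1
t1.Δ0 a=1 e=0 d=0 b=1 clk=1 c=1
t1.Δ1 a=1 e=0 d=0 b=1 clk=0 c=1
t2.Δ0 a=1 e=0 d=0 b=1 clk=0 c=1
t2.Δ1 a=1 e=0 d=0 b=0 clk=1 c=1
t2.Δ2 a=0 e=0 d=1 b=0 clk=1 c=0
t2.Δ3 a=1 e=1 d=1 b=0 clk=1 c=0
t2.Δ4 a=1 e=0 d=1 b=0 clk=1 c=1
t2.Δ5 a=1 e=0 d=1 b=0 clk=1 c=0
t3.Δ0 a=1 e=0 d=1 b=0 clk=1 c=0
t3.Δ1 a=1 e=0 d=1 b=0 clk=0 c=0
t4.Δ0 a=1 e=0 d=1 b=0 clk=0 c=0
t4.Δ1 a=1 e=0 d=1 b=0 clk=1 c=0
t4.Δ2 a=1 e=0 d=0 b=0 clk=1 c=0
t4.Δ3 a=0 e=0 d=0 b=0 clk=1 c=0
t4.Δ4 a=0 e=1 d=0 b=0 clk=1 c=0
t4.Δ5 a=0 e=1 d=0 b=0 clk=1 c=1
t5.Δ0 a=0 e=1 d=0 b=0 clk=1 c=1
t5.Δ1 a=0 e=1 d=0 b=0 clk=0 c=1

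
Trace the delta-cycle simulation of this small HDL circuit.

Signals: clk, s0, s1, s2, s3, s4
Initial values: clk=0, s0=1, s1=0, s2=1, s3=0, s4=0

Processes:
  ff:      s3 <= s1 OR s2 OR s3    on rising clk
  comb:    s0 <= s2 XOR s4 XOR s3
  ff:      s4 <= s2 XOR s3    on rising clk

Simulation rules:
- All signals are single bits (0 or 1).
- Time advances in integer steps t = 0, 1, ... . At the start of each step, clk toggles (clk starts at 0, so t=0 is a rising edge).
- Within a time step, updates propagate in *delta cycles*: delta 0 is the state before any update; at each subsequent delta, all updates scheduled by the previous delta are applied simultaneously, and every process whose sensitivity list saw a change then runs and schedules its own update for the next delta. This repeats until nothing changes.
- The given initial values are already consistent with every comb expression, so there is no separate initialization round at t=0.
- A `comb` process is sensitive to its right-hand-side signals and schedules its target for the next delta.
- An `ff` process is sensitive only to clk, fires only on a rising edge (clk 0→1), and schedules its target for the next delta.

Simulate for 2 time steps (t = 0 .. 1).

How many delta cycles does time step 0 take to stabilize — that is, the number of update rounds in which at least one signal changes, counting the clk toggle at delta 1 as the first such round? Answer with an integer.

t=0 Δ0: s3=0 s1=0 s4=0 s2=1 clk=0 s0=1
  Δ1: clk:0→1
  Δ2: s3:0→1, s4:0→1
  (2Δ to stable)
t=1 Δ0: s3=1 s1=0 s4=1 s2=1 clk=1 s0=1
  Δ1: clk:1→0
  (1Δ to stable)

2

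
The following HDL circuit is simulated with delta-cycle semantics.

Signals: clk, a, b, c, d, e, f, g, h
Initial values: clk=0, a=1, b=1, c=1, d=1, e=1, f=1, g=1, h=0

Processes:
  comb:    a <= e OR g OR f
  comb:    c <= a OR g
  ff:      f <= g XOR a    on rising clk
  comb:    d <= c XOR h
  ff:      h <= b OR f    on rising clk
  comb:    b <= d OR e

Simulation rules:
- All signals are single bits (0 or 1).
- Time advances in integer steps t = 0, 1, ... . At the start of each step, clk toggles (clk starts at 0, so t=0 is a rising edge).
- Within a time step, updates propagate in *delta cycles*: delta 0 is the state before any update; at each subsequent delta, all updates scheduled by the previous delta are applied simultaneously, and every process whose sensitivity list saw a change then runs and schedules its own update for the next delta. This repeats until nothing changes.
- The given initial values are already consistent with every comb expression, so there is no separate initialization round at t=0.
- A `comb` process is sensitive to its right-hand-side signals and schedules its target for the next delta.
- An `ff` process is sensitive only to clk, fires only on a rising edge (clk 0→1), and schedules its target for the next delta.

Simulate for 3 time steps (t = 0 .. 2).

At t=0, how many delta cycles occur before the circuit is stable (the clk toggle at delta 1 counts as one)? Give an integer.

3

[bits: b,f,c,d,a,h,g,clk,e]
t=0: Δ0=111110101 Δ1=111110111 Δ2=101111111 Δ3=101011111 | 3Δ
t=1: Δ0=101011111 Δ1=101011101 | 1Δ
t=2: Δ0=101011101 Δ1=101011111 | 1Δ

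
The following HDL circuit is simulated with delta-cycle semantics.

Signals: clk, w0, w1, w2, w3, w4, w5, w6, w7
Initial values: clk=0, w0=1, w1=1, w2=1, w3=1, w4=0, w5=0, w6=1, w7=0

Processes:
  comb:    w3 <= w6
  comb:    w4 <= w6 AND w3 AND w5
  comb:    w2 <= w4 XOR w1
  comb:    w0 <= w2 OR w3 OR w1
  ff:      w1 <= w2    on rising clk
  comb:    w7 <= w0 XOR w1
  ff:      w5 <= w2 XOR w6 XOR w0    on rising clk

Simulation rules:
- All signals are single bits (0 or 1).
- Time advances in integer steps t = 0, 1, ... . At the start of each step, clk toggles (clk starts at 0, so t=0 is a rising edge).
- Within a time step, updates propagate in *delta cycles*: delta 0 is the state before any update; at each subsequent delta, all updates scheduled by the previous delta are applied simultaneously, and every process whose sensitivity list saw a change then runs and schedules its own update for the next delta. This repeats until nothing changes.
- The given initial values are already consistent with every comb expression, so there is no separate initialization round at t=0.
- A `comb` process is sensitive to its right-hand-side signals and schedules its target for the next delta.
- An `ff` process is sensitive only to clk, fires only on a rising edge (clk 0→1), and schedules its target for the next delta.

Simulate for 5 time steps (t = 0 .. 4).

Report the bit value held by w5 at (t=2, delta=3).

0

t0.Δ0 w0=1 w5=0 clk=0 w3=1 w4=0 w2=1 w7=0 w6=1 w1=1
t0.Δ1 w0=1 w5=0 clk=1 w3=1 w4=0 w2=1 w7=0 w6=1 w1=1
t0.Δ2 w0=1 w5=1 clk=1 w3=1 w4=0 w2=1 w7=0 w6=1 w1=1
t0.Δ3 w0=1 w5=1 clk=1 w3=1 w4=1 w2=1 w7=0 w6=1 w1=1
t0.Δ4 w0=1 w5=1 clk=1 w3=1 w4=1 w2=0 w7=0 w6=1 w1=1
t1.Δ0 w0=1 w5=1 clk=1 w3=1 w4=1 w2=0 w7=0 w6=1 w1=1
t1.Δ1 w0=1 w5=1 clk=0 w3=1 w4=1 w2=0 w7=0 w6=1 w1=1
t2.Δ0 w0=1 w5=1 clk=0 w3=1 w4=1 w2=0 w7=0 w6=1 w1=1
t2.Δ1 w0=1 w5=1 clk=1 w3=1 w4=1 w2=0 w7=0 w6=1 w1=1
t2.Δ2 w0=1 w5=0 clk=1 w3=1 w4=1 w2=0 w7=0 w6=1 w1=0
t2.Δ3 w0=1 w5=0 clk=1 w3=1 w4=0 w2=1 w7=1 w6=1 w1=0
t2.Δ4 w0=1 w5=0 clk=1 w3=1 w4=0 w2=0 w7=1 w6=1 w1=0
t3.Δ0 w0=1 w5=0 clk=1 w3=1 w4=0 w2=0 w7=1 w6=1 w1=0
t3.Δ1 w0=1 w5=0 clk=0 w3=1 w4=0 w2=0 w7=1 w6=1 w1=0
t4.Δ0 w0=1 w5=0 clk=0 w3=1 w4=0 w2=0 w7=1 w6=1 w1=0
t4.Δ1 w0=1 w5=0 clk=1 w3=1 w4=0 w2=0 w7=1 w6=1 w1=0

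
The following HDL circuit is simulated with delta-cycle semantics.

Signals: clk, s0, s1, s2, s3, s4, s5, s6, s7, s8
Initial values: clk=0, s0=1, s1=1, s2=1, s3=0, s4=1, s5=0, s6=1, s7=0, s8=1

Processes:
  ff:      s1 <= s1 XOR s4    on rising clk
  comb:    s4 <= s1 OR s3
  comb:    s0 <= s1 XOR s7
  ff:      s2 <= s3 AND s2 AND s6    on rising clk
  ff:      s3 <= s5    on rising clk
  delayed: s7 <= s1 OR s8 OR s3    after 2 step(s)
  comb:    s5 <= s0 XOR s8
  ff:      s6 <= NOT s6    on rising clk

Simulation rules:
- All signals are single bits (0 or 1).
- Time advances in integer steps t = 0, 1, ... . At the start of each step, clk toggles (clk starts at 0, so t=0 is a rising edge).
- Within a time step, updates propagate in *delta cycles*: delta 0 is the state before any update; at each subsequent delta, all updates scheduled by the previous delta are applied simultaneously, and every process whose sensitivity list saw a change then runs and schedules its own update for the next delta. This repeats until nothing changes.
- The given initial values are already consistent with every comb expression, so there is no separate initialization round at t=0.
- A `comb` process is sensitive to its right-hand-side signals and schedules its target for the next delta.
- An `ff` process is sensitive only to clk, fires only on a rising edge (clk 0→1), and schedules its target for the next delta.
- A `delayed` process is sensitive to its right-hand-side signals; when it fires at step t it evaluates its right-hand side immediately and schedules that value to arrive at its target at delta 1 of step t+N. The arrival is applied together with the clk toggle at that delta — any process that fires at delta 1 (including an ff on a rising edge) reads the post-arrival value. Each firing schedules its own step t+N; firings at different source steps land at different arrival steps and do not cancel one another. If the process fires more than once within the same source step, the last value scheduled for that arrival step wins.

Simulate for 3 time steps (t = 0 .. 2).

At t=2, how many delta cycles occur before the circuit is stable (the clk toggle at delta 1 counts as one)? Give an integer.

3

t0.Δ0 clk=0 s6=1 s5=0 s1=1 s4=1 s0=1 s7=0 s2=1 s3=0 s8=1
t0.Δ1 clk=1 s6=1 s5=0 s1=1 s4=1 s0=1 s7=0 s2=1 s3=0 s8=1
t0.Δ2 clk=1 s6=0 s5=0 s1=0 s4=1 s0=1 s7=0 s2=0 s3=0 s8=1
t0.Δ3 clk=1 s6=0 s5=0 s1=0 s4=0 s0=0 s7=0 s2=0 s3=0 s8=1
t0.Δ4 clk=1 s6=0 s5=1 s1=0 s4=0 s0=0 s7=0 s2=0 s3=0 s8=1
t1.Δ0 clk=1 s6=0 s5=1 s1=0 s4=0 s0=0 s7=0 s2=0 s3=0 s8=1
t1.Δ1 clk=0 s6=0 s5=1 s1=0 s4=0 s0=0 s7=0 s2=0 s3=0 s8=1
t2.Δ0 clk=0 s6=0 s5=1 s1=0 s4=0 s0=0 s7=0 s2=0 s3=0 s8=1
t2.Δ1 clk=1 s6=0 s5=1 s1=0 s4=0 s0=0 s7=1 s2=0 s3=0 s8=1
t2.Δ2 clk=1 s6=1 s5=1 s1=0 s4=0 s0=1 s7=1 s2=0 s3=1 s8=1
t2.Δ3 clk=1 s6=1 s5=0 s1=0 s4=1 s0=1 s7=1 s2=0 s3=1 s8=1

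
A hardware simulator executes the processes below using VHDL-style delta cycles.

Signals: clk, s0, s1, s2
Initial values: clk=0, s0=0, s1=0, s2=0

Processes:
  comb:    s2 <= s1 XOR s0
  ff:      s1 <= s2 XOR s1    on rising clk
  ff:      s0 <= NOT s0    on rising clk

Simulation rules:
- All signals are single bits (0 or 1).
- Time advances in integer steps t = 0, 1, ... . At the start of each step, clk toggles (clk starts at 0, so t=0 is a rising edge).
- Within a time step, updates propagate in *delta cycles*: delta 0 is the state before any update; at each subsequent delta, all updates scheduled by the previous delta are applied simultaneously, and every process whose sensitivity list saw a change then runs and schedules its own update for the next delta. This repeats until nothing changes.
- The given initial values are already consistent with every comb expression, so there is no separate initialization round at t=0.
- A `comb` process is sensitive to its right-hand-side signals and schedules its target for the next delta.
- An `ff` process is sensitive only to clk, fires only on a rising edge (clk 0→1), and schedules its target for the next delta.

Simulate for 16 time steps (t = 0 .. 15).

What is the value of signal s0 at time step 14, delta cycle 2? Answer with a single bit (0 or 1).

0

[bits: s1,s2,clk,s0]
t=0: Δ0=0000 Δ1=0010 Δ2=0011 Δ3=0111 | 3Δ
t=1: Δ0=0111 Δ1=0101 | 1Δ
t=2: Δ0=0101 Δ1=0111 Δ2=1110 | 2Δ
t=3: Δ0=1110 Δ1=1100 | 1Δ
t=4: Δ0=1100 Δ1=1110 Δ2=0111 | 2Δ
t=5: Δ0=0111 Δ1=0101 | 1Δ
t=6: Δ0=0101 Δ1=0111 Δ2=1110 | 2Δ
t=7: Δ0=1110 Δ1=1100 | 1Δ
t=8: Δ0=1100 Δ1=1110 Δ2=0111 | 2Δ
t=9: Δ0=0111 Δ1=0101 | 1Δ
t=10: Δ0=0101 Δ1=0111 Δ2=1110 | 2Δ
t=11: Δ0=1110 Δ1=1100 | 1Δ
t=12: Δ0=1100 Δ1=1110 Δ2=0111 | 2Δ
t=13: Δ0=0111 Δ1=0101 | 1Δ
t=14: Δ0=0101 Δ1=0111 Δ2=1110 | 2Δ
t=15: Δ0=1110 Δ1=1100 | 1Δ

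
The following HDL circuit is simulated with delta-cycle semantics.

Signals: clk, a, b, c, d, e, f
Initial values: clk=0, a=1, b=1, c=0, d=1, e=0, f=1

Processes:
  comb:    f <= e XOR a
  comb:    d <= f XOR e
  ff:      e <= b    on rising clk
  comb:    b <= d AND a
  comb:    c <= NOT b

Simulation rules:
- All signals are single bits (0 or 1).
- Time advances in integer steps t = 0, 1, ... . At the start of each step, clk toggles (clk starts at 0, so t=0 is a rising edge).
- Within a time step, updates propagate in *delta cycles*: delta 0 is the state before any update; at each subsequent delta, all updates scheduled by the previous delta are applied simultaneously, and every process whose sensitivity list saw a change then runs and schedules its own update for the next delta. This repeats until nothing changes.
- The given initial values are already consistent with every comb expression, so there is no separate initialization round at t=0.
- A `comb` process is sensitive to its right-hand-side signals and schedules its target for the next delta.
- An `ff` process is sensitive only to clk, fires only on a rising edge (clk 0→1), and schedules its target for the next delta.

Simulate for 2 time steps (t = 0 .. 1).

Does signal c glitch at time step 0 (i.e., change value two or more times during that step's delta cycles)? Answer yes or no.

[bits: clk,e,d,f,c,a,b]
t=0: Δ0=0011011 Δ1=1011011 Δ2=1111011 Δ3=1100011 Δ4=1110010 Δ5=1110111 Δ6=1110011 | 6Δ
t=1: Δ0=1110011 Δ1=0110011 | 1Δ

yes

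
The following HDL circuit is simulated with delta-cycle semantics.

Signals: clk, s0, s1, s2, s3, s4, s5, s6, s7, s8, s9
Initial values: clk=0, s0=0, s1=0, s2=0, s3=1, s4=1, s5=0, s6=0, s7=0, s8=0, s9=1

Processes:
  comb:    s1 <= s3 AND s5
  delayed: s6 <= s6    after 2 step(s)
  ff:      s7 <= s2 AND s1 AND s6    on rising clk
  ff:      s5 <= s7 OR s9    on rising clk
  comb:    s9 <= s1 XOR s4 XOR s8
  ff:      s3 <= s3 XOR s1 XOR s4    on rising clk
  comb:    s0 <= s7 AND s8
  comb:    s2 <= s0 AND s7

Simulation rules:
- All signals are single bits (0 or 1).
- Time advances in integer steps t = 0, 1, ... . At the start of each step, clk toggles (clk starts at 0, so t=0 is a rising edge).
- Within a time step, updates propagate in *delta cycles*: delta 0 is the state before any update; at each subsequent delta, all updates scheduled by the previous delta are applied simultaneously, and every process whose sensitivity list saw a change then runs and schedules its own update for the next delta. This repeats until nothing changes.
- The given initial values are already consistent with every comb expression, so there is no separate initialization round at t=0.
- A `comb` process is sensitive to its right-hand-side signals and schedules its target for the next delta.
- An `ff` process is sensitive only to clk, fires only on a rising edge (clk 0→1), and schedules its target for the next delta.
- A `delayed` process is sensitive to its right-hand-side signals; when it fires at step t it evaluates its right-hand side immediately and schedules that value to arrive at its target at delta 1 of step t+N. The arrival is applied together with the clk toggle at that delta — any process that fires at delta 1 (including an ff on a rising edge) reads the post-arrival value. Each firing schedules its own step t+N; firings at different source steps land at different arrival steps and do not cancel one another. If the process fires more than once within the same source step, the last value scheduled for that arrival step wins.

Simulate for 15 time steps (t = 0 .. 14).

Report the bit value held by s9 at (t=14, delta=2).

1

t0.Δ0 s0=0 s5=0 s6=0 s8=0 s2=0 s9=1 s3=1 clk=0 s4=1 s1=0 s7=0
t0.Δ1 s0=0 s5=0 s6=0 s8=0 s2=0 s9=1 s3=1 clk=1 s4=1 s1=0 s7=0
t0.Δ2 s0=0 s5=1 s6=0 s8=0 s2=0 s9=1 s3=0 clk=1 s4=1 s1=0 s7=0
t1.Δ0 s0=0 s5=1 s6=0 s8=0 s2=0 s9=1 s3=0 clk=1 s4=1 s1=0 s7=0
t1.Δ1 s0=0 s5=1 s6=0 s8=0 s2=0 s9=1 s3=0 clk=0 s4=1 s1=0 s7=0
t2.Δ0 s0=0 s5=1 s6=0 s8=0 s2=0 s9=1 s3=0 clk=0 s4=1 s1=0 s7=0
t2.Δ1 s0=0 s5=1 s6=0 s8=0 s2=0 s9=1 s3=0 clk=1 s4=1 s1=0 s7=0
t2.Δ2 s0=0 s5=1 s6=0 s8=0 s2=0 s9=1 s3=1 clk=1 s4=1 s1=0 s7=0
t2.Δ3 s0=0 s5=1 s6=0 s8=0 s2=0 s9=1 s3=1 clk=1 s4=1 s1=1 s7=0
t2.Δ4 s0=0 s5=1 s6=0 s8=0 s2=0 s9=0 s3=1 clk=1 s4=1 s1=1 s7=0
t3.Δ0 s0=0 s5=1 s6=0 s8=0 s2=0 s9=0 s3=1 clk=1 s4=1 s1=1 s7=0
t3.Δ1 s0=0 s5=1 s6=0 s8=0 s2=0 s9=0 s3=1 clk=0 s4=1 s1=1 s7=0
t4.Δ0 s0=0 s5=1 s6=0 s8=0 s2=0 s9=0 s3=1 clk=0 s4=1 s1=1 s7=0
t4.Δ1 s0=0 s5=1 s6=0 s8=0 s2=0 s9=0 s3=1 clk=1 s4=1 s1=1 s7=0
t4.Δ2 s0=0 s5=0 s6=0 s8=0 s2=0 s9=0 s3=1 clk=1 s4=1 s1=1 s7=0
t4.Δ3 s0=0 s5=0 s6=0 s8=0 s2=0 s9=0 s3=1 clk=1 s4=1 s1=0 s7=0
t4.Δ4 s0=0 s5=0 s6=0 s8=0 s2=0 s9=1 s3=1 clk=1 s4=1 s1=0 s7=0
t5.Δ0 s0=0 s5=0 s6=0 s8=0 s2=0 s9=1 s3=1 clk=1 s4=1 s1=0 s7=0
t5.Δ1 s0=0 s5=0 s6=0 s8=0 s2=0 s9=1 s3=1 clk=0 s4=1 s1=0 s7=0
t6.Δ0 s0=0 s5=0 s6=0 s8=0 s2=0 s9=1 s3=1 clk=0 s4=1 s1=0 s7=0
t6.Δ1 s0=0 s5=0 s6=0 s8=0 s2=0 s9=1 s3=1 clk=1 s4=1 s1=0 s7=0
t6.Δ2 s0=0 s5=1 s6=0 s8=0 s2=0 s9=1 s3=0 clk=1 s4=1 s1=0 s7=0
t7.Δ0 s0=0 s5=1 s6=0 s8=0 s2=0 s9=1 s3=0 clk=1 s4=1 s1=0 s7=0
t7.Δ1 s0=0 s5=1 s6=0 s8=0 s2=0 s9=1 s3=0 clk=0 s4=1 s1=0 s7=0
t8.Δ0 s0=0 s5=1 s6=0 s8=0 s2=0 s9=1 s3=0 clk=0 s4=1 s1=0 s7=0
t8.Δ1 s0=0 s5=1 s6=0 s8=0 s2=0 s9=1 s3=0 clk=1 s4=1 s1=0 s7=0
t8.Δ2 s0=0 s5=1 s6=0 s8=0 s2=0 s9=1 s3=1 clk=1 s4=1 s1=0 s7=0
t8.Δ3 s0=0 s5=1 s6=0 s8=0 s2=0 s9=1 s3=1 clk=1 s4=1 s1=1 s7=0
t8.Δ4 s0=0 s5=1 s6=0 s8=0 s2=0 s9=0 s3=1 clk=1 s4=1 s1=1 s7=0
t9.Δ0 s0=0 s5=1 s6=0 s8=0 s2=0 s9=0 s3=1 clk=1 s4=1 s1=1 s7=0
t9.Δ1 s0=0 s5=1 s6=0 s8=0 s2=0 s9=0 s3=1 clk=0 s4=1 s1=1 s7=0
t10.Δ0 s0=0 s5=1 s6=0 s8=0 s2=0 s9=0 s3=1 clk=0 s4=1 s1=1 s7=0
t10.Δ1 s0=0 s5=1 s6=0 s8=0 s2=0 s9=0 s3=1 clk=1 s4=1 s1=1 s7=0
t10.Δ2 s0=0 s5=0 s6=0 s8=0 s2=0 s9=0 s3=1 clk=1 s4=1 s1=1 s7=0
t10.Δ3 s0=0 s5=0 s6=0 s8=0 s2=0 s9=0 s3=1 clk=1 s4=1 s1=0 s7=0
t10.Δ4 s0=0 s5=0 s6=0 s8=0 s2=0 s9=1 s3=1 clk=1 s4=1 s1=0 s7=0
t11.Δ0 s0=0 s5=0 s6=0 s8=0 s2=0 s9=1 s3=1 clk=1 s4=1 s1=0 s7=0
t11.Δ1 s0=0 s5=0 s6=0 s8=0 s2=0 s9=1 s3=1 clk=0 s4=1 s1=0 s7=0
t12.Δ0 s0=0 s5=0 s6=0 s8=0 s2=0 s9=1 s3=1 clk=0 s4=1 s1=0 s7=0
t12.Δ1 s0=0 s5=0 s6=0 s8=0 s2=0 s9=1 s3=1 clk=1 s4=1 s1=0 s7=0
t12.Δ2 s0=0 s5=1 s6=0 s8=0 s2=0 s9=1 s3=0 clk=1 s4=1 s1=0 s7=0
t13.Δ0 s0=0 s5=1 s6=0 s8=0 s2=0 s9=1 s3=0 clk=1 s4=1 s1=0 s7=0
t13.Δ1 s0=0 s5=1 s6=0 s8=0 s2=0 s9=1 s3=0 clk=0 s4=1 s1=0 s7=0
t14.Δ0 s0=0 s5=1 s6=0 s8=0 s2=0 s9=1 s3=0 clk=0 s4=1 s1=0 s7=0
t14.Δ1 s0=0 s5=1 s6=0 s8=0 s2=0 s9=1 s3=0 clk=1 s4=1 s1=0 s7=0
t14.Δ2 s0=0 s5=1 s6=0 s8=0 s2=0 s9=1 s3=1 clk=1 s4=1 s1=0 s7=0
t14.Δ3 s0=0 s5=1 s6=0 s8=0 s2=0 s9=1 s3=1 clk=1 s4=1 s1=1 s7=0
t14.Δ4 s0=0 s5=1 s6=0 s8=0 s2=0 s9=0 s3=1 clk=1 s4=1 s1=1 s7=0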